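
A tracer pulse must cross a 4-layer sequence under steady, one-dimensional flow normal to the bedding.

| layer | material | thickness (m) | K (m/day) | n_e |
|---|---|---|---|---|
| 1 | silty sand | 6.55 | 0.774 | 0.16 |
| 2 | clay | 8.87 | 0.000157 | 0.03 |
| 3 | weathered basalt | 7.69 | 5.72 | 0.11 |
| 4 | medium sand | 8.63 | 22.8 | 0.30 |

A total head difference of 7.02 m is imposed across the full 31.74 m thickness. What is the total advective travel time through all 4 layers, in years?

105

With flow normal to the layers, continuity requires the same specific discharge q through every layer.
Σ(b_i/K_i) = 6.55/0.774 + 8.87/0.000157 + 7.69/5.72 + 8.63/22.8 = 56507 d.
q = Δh / Σ(b_i/K_i) = 7.02 / 56507 = 0.0001242 m/day.
In each layer the seepage velocity is v_i = q/n_i, so the layer transit time is t_i = b_i·n_i / q:
  layer 1 (silty sand): t_1 = 6.55 × 0.16 / 0.0001242 = 8436 d
  layer 2 (clay): t_2 = 8.87 × 0.03 / 0.0001242 = 2142 d
  layer 3 (weathered basalt): t_3 = 7.69 × 0.11 / 0.0001242 = 6809 d
  layer 4 (medium sand): t_4 = 8.63 × 0.30 / 0.0001242 = 20840 d
Total t = Σ t_i = 38227 days = 104.7 years.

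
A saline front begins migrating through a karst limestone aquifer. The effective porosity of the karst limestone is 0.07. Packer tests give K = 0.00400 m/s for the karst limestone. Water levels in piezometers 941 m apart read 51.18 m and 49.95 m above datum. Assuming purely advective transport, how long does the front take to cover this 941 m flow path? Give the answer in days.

146

Convert K: 0.00400 m/s × 86400 = 345.6 m/day.
Hydraulic gradient i = (51.18 − 49.95) / 941 = 1.23 / 941 = 0.001307.
Darcy flux q = K · i = 345.6 × 0.001307 = 0.4517 m/day.
Seepage velocity v = q / n_e = 0.4517 / 0.07 = 6.453 m/day.
Travel time t = L / v = 941 / 6.453 = 145.8 days.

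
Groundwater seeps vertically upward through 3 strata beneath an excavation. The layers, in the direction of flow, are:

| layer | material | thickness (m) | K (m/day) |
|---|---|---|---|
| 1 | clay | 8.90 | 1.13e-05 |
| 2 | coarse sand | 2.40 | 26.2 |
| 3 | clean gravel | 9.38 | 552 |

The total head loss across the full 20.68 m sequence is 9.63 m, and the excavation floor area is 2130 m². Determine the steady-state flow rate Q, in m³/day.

0.0260

Flow is perpendicular to layering, so the layers act in series and the equivalent K is the thickness-weighted harmonic mean.
Total thickness L = 8.90 + 2.40 + 9.38 = 20.68 m.
Σ(b_i/K_i) = 8.90/1.13e-05 + 2.40/26.2 + 9.38/552 = 7.876e+05 d.
K_eq = L / Σ(b_i/K_i) = 20.68 / 7.876e+05 = 2.626e-05 m/day.
Q = K_eq · A · (Δh/L) = 2.626e-05 × 2130 × (9.63/20.68) = 0.02604 m³/day.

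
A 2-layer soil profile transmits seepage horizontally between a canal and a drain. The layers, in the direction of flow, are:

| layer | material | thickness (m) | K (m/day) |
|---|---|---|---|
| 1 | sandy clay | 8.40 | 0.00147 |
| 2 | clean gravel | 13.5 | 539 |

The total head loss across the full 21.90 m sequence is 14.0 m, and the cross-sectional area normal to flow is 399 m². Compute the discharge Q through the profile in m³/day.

Flow is perpendicular to layering, so the layers act in series and the equivalent K is the thickness-weighted harmonic mean.
Total thickness L = 8.40 + 13.5 = 21.90 m.
Σ(b_i/K_i) = 8.40/0.00147 + 13.5/539 = 5714 d.
K_eq = L / Σ(b_i/K_i) = 21.90 / 5714 = 0.003832 m/day.
Q = K_eq · A · (Δh/L) = 0.003832 × 399 × (14.0/21.90) = 0.9775 m³/day.

0.978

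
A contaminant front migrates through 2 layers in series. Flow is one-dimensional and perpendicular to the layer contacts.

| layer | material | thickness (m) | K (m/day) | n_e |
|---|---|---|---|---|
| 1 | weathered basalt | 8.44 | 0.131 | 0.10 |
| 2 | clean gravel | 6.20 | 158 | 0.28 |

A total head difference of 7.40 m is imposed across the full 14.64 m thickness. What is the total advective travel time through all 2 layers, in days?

With flow normal to the layers, continuity requires the same specific discharge q through every layer.
Σ(b_i/K_i) = 8.44/0.131 + 6.20/158 = 64.47 d.
q = Δh / Σ(b_i/K_i) = 7.40 / 64.47 = 0.1148 m/day.
In each layer the seepage velocity is v_i = q/n_i, so the layer transit time is t_i = b_i·n_i / q:
  layer 1 (weathered basalt): t_1 = 8.44 × 0.10 / 0.1148 = 7.353 d
  layer 2 (clean gravel): t_2 = 6.20 × 0.28 / 0.1148 = 15.12 d
Total t = Σ t_i = 22.48 days.

22.5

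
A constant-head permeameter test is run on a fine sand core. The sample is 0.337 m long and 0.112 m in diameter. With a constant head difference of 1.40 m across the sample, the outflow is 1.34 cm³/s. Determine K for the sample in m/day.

2.83

Cross-sectional area A = π·(d/2)² = π × (0.112/2)² = 0.009852 m².
Convert discharge: 1.34 cm³/s = 1.340e-06 m³/s.
Darcy's law rearranged: K = Q·L / (A·Δh) = 1.340e-06 × 0.337 / (0.009852 × 1.40) = 3.274e-05 m/s = 2.829 m/day.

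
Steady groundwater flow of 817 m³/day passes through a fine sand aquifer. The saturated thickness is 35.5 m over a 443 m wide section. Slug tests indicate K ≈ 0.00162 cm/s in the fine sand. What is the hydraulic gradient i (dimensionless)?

0.0371

Convert K: 0.00162 cm/s × 864 = 1.400 m/day.
Cross-sectional area A = 443 × 35.5 = 15726 m².
From Q = K·A·i, i = Q / (K·A) = 817 / (1.400 × 15726) = 0.03712.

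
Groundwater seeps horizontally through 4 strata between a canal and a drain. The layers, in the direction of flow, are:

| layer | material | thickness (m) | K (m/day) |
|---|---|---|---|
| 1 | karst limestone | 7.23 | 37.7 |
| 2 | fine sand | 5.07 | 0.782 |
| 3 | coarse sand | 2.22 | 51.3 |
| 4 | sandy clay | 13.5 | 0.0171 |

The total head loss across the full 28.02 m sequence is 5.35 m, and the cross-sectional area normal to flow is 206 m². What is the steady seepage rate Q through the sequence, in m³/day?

1.38

Flow is perpendicular to layering, so the layers act in series and the equivalent K is the thickness-weighted harmonic mean.
Total thickness L = 7.23 + 5.07 + 2.22 + 13.5 = 28.02 m.
Σ(b_i/K_i) = 7.23/37.7 + 5.07/0.782 + 2.22/51.3 + 13.5/0.0171 = 796.2 d.
K_eq = L / Σ(b_i/K_i) = 28.02 / 796.2 = 0.03519 m/day.
Q = K_eq · A · (Δh/L) = 0.03519 × 206 × (5.35/28.02) = 1.384 m³/day.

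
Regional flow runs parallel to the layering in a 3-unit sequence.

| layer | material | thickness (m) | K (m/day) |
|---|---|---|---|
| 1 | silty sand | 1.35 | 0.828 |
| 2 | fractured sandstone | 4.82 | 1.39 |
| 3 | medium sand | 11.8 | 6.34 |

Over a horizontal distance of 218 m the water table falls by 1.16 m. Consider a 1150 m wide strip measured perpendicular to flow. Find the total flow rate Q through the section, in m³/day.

Flow is parallel to layering, so each bed carries its own Darcy discharge and the transmissivities add.
Σ(K_i·b_i) = 0.828×1.35 + 1.39×4.82 + 6.34×11.8 = 82.63 m²/day.
Hydraulic gradient i = Δh / L = 1.16 / 218 = 0.005321.
Q = Σ(K_i·b_i) · W · i = 82.63 × 1150 × 0.005321 = 505.6 m³/day.

506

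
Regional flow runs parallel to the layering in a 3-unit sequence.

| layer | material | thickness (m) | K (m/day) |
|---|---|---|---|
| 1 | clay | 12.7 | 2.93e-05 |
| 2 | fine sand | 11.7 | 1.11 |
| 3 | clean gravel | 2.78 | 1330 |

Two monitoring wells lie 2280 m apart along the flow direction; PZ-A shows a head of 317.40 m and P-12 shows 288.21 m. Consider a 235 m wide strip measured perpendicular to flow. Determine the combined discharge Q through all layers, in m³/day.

11200

Flow is parallel to layering, so each bed carries its own Darcy discharge and the transmissivities add.
Σ(K_i·b_i) = 2.93e-05×12.7 + 1.11×11.7 + 1330×2.78 = 3710 m²/day.
Hydraulic gradient i = (317.40 − 288.21) / 2280 = 29.19 / 2280 = 0.01280.
Q = Σ(K_i·b_i) · W · i = 3710 × 235 × 0.01280 = 11163 m³/day.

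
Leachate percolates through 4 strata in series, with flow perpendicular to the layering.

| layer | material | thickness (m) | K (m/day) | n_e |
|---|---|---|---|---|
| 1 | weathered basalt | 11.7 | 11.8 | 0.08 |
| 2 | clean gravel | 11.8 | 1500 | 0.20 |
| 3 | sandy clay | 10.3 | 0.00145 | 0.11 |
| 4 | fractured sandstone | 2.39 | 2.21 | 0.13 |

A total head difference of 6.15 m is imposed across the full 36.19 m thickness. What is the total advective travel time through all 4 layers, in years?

With flow normal to the layers, continuity requires the same specific discharge q through every layer.
Σ(b_i/K_i) = 11.7/11.8 + 11.8/1500 + 10.3/0.00145 + 2.39/2.21 = 7106 d.
q = Δh / Σ(b_i/K_i) = 6.15 / 7106 = 0.0008655 m/day.
In each layer the seepage velocity is v_i = q/n_i, so the layer transit time is t_i = b_i·n_i / q:
  layer 1 (weathered basalt): t_1 = 11.7 × 0.08 / 0.0008655 = 1081 d
  layer 2 (clean gravel): t_2 = 11.8 × 0.20 / 0.0008655 = 2727 d
  layer 3 (sandy clay): t_3 = 10.3 × 0.11 / 0.0008655 = 1309 d
  layer 4 (fractured sandstone): t_4 = 2.39 × 0.13 / 0.0008655 = 359.0 d
Total t = Σ t_i = 5476 days = 14.99 years.

15.0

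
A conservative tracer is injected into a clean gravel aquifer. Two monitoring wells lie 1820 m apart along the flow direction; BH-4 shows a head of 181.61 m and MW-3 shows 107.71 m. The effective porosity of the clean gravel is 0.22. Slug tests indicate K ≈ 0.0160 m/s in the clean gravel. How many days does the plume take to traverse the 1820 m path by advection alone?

7.13

Convert K: 0.0160 m/s × 86400 = 1382 m/day.
Hydraulic gradient i = (181.61 − 107.71) / 1820 = 73.9 / 1820 = 0.04060.
Darcy flux q = K · i = 1382 × 0.04060 = 56.13 m/day.
Seepage velocity v = q / n_e = 56.13 / 0.22 = 255.1 m/day.
Travel time t = L / v = 1820 / 255.1 = 7.133 days.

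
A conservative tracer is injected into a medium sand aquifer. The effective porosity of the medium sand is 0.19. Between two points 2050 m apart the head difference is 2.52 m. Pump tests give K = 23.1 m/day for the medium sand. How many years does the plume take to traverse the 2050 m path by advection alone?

Hydraulic gradient i = Δh / L = 2.52 / 2050 = 0.001229.
Darcy flux q = K · i = 23.10 × 0.001229 = 0.02840 m/day.
Seepage velocity v = q / n_e = 0.02840 / 0.19 = 0.1495 m/day.
Travel time t = L / v = 2050 / 0.1495 = 13717 days = 37.55 years.

37.6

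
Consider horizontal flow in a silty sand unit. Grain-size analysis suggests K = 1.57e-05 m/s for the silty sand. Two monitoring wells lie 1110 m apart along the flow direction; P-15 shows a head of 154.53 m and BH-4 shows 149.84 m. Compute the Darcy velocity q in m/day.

Convert K: 1.57e-05 m/s × 86400 = 1.356 m/day.
Hydraulic gradient i = (154.53 − 149.84) / 1110 = 4.69 / 1110 = 0.004225.
Specific discharge q = K · i = 1.356 × 0.004225 = 0.005731 m/day.

0.00573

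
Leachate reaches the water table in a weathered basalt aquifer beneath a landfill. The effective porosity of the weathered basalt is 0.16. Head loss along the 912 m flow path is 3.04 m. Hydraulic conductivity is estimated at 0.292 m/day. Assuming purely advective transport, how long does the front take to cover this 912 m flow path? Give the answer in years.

410

Hydraulic gradient i = Δh / L = 3.04 / 912 = 0.003333.
Darcy flux q = K · i = 0.2920 × 0.003333 = 0.0009733 m/day.
Seepage velocity v = q / n_e = 0.0009733 / 0.16 = 0.006083 m/day.
Travel time t = L / v = 912 / 0.006083 = 1.499e+05 days = 410.5 years.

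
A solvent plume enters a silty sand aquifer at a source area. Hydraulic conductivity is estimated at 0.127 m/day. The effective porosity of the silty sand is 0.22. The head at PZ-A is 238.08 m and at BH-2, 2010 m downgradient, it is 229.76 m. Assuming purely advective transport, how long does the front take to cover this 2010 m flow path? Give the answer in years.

Hydraulic gradient i = (238.08 − 229.76) / 2010 = 8.32 / 2010 = 0.004139.
Darcy flux q = K · i = 0.1270 × 0.004139 = 0.0005257 m/day.
Seepage velocity v = q / n_e = 0.0005257 / 0.22 = 0.002390 m/day.
Travel time t = L / v = 2010 / 0.002390 = 8.412e+05 days = 2303 years.

2300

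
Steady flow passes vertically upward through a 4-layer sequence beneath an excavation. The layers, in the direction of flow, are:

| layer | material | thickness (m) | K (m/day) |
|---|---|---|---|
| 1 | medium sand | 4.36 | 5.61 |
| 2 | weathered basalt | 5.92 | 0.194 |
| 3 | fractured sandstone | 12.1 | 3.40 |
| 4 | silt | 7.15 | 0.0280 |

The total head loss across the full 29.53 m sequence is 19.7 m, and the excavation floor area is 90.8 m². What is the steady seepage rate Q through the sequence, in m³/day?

6.16

Flow is perpendicular to layering, so the layers act in series and the equivalent K is the thickness-weighted harmonic mean.
Total thickness L = 4.36 + 5.92 + 12.1 + 7.15 = 29.53 m.
Σ(b_i/K_i) = 4.36/5.61 + 5.92/0.194 + 12.1/3.40 + 7.15/0.0280 = 290.2 d.
K_eq = L / Σ(b_i/K_i) = 29.53 / 290.2 = 0.1018 m/day.
Q = K_eq · A · (Δh/L) = 0.1018 × 90.8 × (19.7/29.53) = 6.164 m³/day.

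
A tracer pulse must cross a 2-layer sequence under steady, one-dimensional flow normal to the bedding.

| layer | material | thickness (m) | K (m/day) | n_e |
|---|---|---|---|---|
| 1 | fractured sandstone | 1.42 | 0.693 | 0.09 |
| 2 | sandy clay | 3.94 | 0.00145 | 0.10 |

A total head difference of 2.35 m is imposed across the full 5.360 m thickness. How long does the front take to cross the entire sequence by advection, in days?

604

With flow normal to the layers, continuity requires the same specific discharge q through every layer.
Σ(b_i/K_i) = 1.42/0.693 + 3.94/0.00145 = 2719 d.
q = Δh / Σ(b_i/K_i) = 2.35 / 2719 = 0.0008642 m/day.
In each layer the seepage velocity is v_i = q/n_i, so the layer transit time is t_i = b_i·n_i / q:
  layer 1 (fractured sandstone): t_1 = 1.42 × 0.09 / 0.0008642 = 147.9 d
  layer 2 (sandy clay): t_2 = 3.94 × 0.10 / 0.0008642 = 455.9 d
Total t = Σ t_i = 603.8 days.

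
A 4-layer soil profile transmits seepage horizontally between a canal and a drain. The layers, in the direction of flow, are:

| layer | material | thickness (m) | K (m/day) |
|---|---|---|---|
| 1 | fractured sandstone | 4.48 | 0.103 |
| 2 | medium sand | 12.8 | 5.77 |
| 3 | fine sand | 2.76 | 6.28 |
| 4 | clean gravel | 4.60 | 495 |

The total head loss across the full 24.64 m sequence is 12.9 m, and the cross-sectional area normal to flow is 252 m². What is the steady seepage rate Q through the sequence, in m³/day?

Flow is perpendicular to layering, so the layers act in series and the equivalent K is the thickness-weighted harmonic mean.
Total thickness L = 4.48 + 12.8 + 2.76 + 4.60 = 24.64 m.
Σ(b_i/K_i) = 4.48/0.103 + 12.8/5.77 + 2.76/6.28 + 4.60/495 = 46.16 d.
K_eq = L / Σ(b_i/K_i) = 24.64 / 46.16 = 0.5338 m/day.
Q = K_eq · A · (Δh/L) = 0.5338 × 252 × (12.9/24.64) = 70.42 m³/day.

70.4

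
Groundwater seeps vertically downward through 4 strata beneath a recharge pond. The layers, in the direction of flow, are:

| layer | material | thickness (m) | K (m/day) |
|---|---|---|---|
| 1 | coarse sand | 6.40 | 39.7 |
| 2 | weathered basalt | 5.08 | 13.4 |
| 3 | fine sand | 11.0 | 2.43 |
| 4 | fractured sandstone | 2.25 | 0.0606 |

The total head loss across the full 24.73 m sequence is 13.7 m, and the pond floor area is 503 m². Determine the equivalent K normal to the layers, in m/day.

Flow is perpendicular to layering, so the layers act in series and the equivalent K is the thickness-weighted harmonic mean.
Total thickness L = 6.40 + 5.08 + 11.0 + 2.25 = 24.73 m.
Σ(b_i/K_i) = 6.40/39.7 + 5.08/13.4 + 11.0/2.43 + 2.25/0.0606 = 42.20 d.
K_eq = L / Σ(b_i/K_i) = 24.73 / 42.20 = 0.5861 m/day.

0.586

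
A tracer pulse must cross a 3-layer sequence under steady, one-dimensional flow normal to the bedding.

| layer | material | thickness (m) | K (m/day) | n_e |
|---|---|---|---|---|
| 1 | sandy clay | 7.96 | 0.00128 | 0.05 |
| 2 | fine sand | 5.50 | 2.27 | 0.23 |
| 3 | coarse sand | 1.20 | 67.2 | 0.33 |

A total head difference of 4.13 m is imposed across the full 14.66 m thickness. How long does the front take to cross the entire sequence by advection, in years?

With flow normal to the layers, continuity requires the same specific discharge q through every layer.
Σ(b_i/K_i) = 7.96/0.00128 + 5.50/2.27 + 1.20/67.2 = 6221 d.
q = Δh / Σ(b_i/K_i) = 4.13 / 6221 = 0.0006639 m/day.
In each layer the seepage velocity is v_i = q/n_i, so the layer transit time is t_i = b_i·n_i / q:
  layer 1 (sandy clay): t_1 = 7.96 × 0.05 / 0.0006639 = 599.5 d
  layer 2 (fine sand): t_2 = 5.50 × 0.23 / 0.0006639 = 1906 d
  layer 3 (coarse sand): t_3 = 1.20 × 0.33 / 0.0006639 = 596.5 d
Total t = Σ t_i = 3102 days = 8.492 years.

8.49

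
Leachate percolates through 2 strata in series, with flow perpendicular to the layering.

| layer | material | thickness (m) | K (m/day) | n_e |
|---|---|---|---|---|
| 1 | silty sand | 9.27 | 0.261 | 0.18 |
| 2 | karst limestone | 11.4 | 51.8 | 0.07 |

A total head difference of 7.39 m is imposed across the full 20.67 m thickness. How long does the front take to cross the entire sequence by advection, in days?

11.9

With flow normal to the layers, continuity requires the same specific discharge q through every layer.
Σ(b_i/K_i) = 9.27/0.261 + 11.4/51.8 = 35.74 d.
q = Δh / Σ(b_i/K_i) = 7.39 / 35.74 = 0.2068 m/day.
In each layer the seepage velocity is v_i = q/n_i, so the layer transit time is t_i = b_i·n_i / q:
  layer 1 (silty sand): t_1 = 9.27 × 0.18 / 0.2068 = 8.069 d
  layer 2 (karst limestone): t_2 = 11.4 × 0.07 / 0.2068 = 3.859 d
Total t = Σ t_i = 11.93 days.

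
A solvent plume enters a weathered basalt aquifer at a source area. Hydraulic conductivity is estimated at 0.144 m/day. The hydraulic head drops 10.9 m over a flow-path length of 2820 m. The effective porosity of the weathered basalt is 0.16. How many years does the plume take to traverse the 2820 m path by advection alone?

2220

Hydraulic gradient i = Δh / L = 10.9 / 2820 = 0.003865.
Darcy flux q = K · i = 0.1440 × 0.003865 = 0.0005566 m/day.
Seepage velocity v = q / n_e = 0.0005566 / 0.16 = 0.003479 m/day.
Travel time t = L / v = 2820 / 0.003479 = 8.106e+05 days = 2219 years.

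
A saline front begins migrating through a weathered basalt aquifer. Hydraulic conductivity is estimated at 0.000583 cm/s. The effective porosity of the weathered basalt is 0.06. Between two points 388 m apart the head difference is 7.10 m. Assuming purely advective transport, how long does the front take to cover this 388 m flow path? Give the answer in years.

6.91

Convert K: 0.000583 cm/s × 864 = 0.5037 m/day.
Hydraulic gradient i = Δh / L = 7.10 / 388 = 0.01830.
Darcy flux q = K · i = 0.5037 × 0.01830 = 0.009217 m/day.
Seepage velocity v = q / n_e = 0.009217 / 0.06 = 0.1536 m/day.
Travel time t = L / v = 388 / 0.1536 = 2526 days = 6.915 years.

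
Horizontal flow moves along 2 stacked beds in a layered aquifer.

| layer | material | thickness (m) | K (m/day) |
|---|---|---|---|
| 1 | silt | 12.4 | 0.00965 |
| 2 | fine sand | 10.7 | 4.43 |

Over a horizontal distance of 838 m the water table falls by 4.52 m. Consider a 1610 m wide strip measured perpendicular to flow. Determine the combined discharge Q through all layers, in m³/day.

Flow is parallel to layering, so each bed carries its own Darcy discharge and the transmissivities add.
Σ(K_i·b_i) = 0.00965×12.4 + 4.43×10.7 = 47.52 m²/day.
Hydraulic gradient i = Δh / L = 4.52 / 838 = 0.005394.
Q = Σ(K_i·b_i) · W · i = 47.52 × 1610 × 0.005394 = 412.7 m³/day.

413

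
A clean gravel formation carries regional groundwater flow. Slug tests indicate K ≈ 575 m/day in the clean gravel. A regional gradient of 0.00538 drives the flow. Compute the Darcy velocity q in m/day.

Hydraulic gradient i = 0.00538.
Specific discharge q = K · i = 575.0 × 0.005380 = 3.094 m/day.

3.09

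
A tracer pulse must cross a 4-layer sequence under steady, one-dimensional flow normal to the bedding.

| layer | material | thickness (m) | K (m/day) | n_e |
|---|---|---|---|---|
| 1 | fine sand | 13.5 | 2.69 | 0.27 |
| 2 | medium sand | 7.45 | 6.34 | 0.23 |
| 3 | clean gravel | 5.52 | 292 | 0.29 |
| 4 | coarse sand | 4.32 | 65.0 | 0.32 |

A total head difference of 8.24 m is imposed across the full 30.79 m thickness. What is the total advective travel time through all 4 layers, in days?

6.36

With flow normal to the layers, continuity requires the same specific discharge q through every layer.
Σ(b_i/K_i) = 13.5/2.69 + 7.45/6.34 + 5.52/292 + 4.32/65.0 = 6.279 d.
q = Δh / Σ(b_i/K_i) = 8.24 / 6.279 = 1.312 m/day.
In each layer the seepage velocity is v_i = q/n_i, so the layer transit time is t_i = b_i·n_i / q:
  layer 1 (fine sand): t_1 = 13.5 × 0.27 / 1.312 = 2.778 d
  layer 2 (medium sand): t_2 = 7.45 × 0.23 / 1.312 = 1.306 d
  layer 3 (clean gravel): t_3 = 5.52 × 0.29 / 1.312 = 1.220 d
  layer 4 (coarse sand): t_4 = 4.32 × 0.32 / 1.312 = 1.053 d
Total t = Σ t_i = 6.357 days.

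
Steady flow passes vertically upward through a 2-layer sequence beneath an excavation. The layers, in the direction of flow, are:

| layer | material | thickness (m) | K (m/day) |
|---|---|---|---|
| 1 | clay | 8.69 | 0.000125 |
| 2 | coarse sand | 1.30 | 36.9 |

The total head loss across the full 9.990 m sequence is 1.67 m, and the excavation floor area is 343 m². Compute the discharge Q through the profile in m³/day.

Flow is perpendicular to layering, so the layers act in series and the equivalent K is the thickness-weighted harmonic mean.
Total thickness L = 8.69 + 1.30 = 9.990 m.
Σ(b_i/K_i) = 8.69/0.000125 + 1.30/36.9 = 69520 d.
K_eq = L / Σ(b_i/K_i) = 9.990 / 69520 = 0.0001437 m/day.
Q = K_eq · A · (Δh/L) = 0.0001437 × 343 × (1.67/9.990) = 0.008239 m³/day.

0.00824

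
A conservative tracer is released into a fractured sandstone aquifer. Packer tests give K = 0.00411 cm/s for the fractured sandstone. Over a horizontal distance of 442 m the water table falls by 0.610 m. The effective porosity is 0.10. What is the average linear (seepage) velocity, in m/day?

0.0490

Convert K: 0.00411 cm/s × 864 = 3.551 m/day.
Hydraulic gradient i = Δh / L = 0.610 / 442 = 0.001380.
Darcy flux q = K · i = 3.551 × 0.001380 = 0.004901 m/day.
Seepage velocity v = q / n_e = 0.004901 / 0.10 = 0.04901 m/day.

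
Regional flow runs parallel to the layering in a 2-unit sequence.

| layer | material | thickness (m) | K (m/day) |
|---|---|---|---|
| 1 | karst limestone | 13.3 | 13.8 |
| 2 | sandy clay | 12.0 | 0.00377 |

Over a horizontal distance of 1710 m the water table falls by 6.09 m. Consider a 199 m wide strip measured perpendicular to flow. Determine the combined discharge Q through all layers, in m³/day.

Flow is parallel to layering, so each bed carries its own Darcy discharge and the transmissivities add.
Σ(K_i·b_i) = 13.8×13.3 + 0.00377×12.0 = 183.6 m²/day.
Hydraulic gradient i = Δh / L = 6.09 / 1710 = 0.003561.
Q = Σ(K_i·b_i) · W · i = 183.6 × 199 × 0.003561 = 130.1 m³/day.

130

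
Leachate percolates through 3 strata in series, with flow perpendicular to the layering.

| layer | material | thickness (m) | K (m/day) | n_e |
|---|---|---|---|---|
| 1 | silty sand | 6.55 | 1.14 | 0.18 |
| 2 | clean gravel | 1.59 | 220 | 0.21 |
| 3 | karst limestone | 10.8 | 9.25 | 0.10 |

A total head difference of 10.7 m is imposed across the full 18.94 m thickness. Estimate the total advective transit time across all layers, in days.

1.68

With flow normal to the layers, continuity requires the same specific discharge q through every layer.
Σ(b_i/K_i) = 6.55/1.14 + 1.59/220 + 10.8/9.25 = 6.920 d.
q = Δh / Σ(b_i/K_i) = 10.7 / 6.920 = 1.546 m/day.
In each layer the seepage velocity is v_i = q/n_i, so the layer transit time is t_i = b_i·n_i / q:
  layer 1 (silty sand): t_1 = 6.55 × 0.18 / 1.546 = 0.7625 d
  layer 2 (clean gravel): t_2 = 1.59 × 0.21 / 1.546 = 0.2160 d
  layer 3 (karst limestone): t_3 = 10.8 × 0.10 / 1.546 = 0.6985 d
Total t = Σ t_i = 1.677 days.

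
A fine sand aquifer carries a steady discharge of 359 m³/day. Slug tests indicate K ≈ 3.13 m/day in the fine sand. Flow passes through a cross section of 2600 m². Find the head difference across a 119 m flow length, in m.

From Q = K·A·i, i = Q / (K·A) = 359 / (3.130 × 2600) = 0.04411.
Head loss Δh = i · L = 0.04411 × 119 = 5.250 m.

5.25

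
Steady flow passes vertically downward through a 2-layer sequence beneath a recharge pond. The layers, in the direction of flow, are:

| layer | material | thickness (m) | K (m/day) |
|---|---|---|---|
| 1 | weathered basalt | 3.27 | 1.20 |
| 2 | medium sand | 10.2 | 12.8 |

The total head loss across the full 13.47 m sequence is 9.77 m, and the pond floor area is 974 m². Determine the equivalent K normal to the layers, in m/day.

Flow is perpendicular to layering, so the layers act in series and the equivalent K is the thickness-weighted harmonic mean.
Total thickness L = 3.27 + 10.2 = 13.47 m.
Σ(b_i/K_i) = 3.27/1.20 + 10.2/12.8 = 3.522 d.
K_eq = L / Σ(b_i/K_i) = 13.47 / 3.522 = 3.825 m/day.

3.82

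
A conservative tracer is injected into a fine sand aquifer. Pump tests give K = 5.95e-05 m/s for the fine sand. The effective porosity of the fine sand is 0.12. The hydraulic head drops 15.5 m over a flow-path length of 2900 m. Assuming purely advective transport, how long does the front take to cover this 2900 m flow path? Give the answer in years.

Convert K: 5.95e-05 m/s × 86400 = 5.141 m/day.
Hydraulic gradient i = Δh / L = 15.5 / 2900 = 0.005345.
Darcy flux q = K · i = 5.141 × 0.005345 = 0.02748 m/day.
Seepage velocity v = q / n_e = 0.02748 / 0.12 = 0.2290 m/day.
Travel time t = L / v = 2900 / 0.2290 = 12665 days = 34.68 years.

34.7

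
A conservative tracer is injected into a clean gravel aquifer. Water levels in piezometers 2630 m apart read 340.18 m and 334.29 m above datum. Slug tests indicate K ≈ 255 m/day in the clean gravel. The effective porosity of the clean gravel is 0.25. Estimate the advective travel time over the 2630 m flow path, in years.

Hydraulic gradient i = (340.18 − 334.29) / 2630 = 5.89 / 2630 = 0.002240.
Darcy flux q = K · i = 255.0 × 0.002240 = 0.5711 m/day.
Seepage velocity v = q / n_e = 0.5711 / 0.25 = 2.284 m/day.
Travel time t = L / v = 2630 / 2.284 = 1151 days = 3.152 years.

3.15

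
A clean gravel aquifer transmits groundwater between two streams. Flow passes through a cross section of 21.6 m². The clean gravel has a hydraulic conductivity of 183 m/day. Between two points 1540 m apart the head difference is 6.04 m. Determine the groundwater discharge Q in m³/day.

15.5

Hydraulic gradient i = Δh / L = 6.04 / 1540 = 0.003922.
Darcy's law: Q = K · A · i = 183.0 × 21.60 × 0.003922 = 15.50 m³/day.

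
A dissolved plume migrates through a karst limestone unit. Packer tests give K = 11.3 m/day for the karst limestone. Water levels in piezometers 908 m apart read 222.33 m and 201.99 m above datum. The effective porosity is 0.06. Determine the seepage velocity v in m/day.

Hydraulic gradient i = (222.33 − 201.99) / 908 = 20.34 / 908 = 0.02240.
Darcy flux q = K · i = 11.30 × 0.02240 = 0.2531 m/day.
Seepage velocity v = q / n_e = 0.2531 / 0.06 = 4.219 m/day.

4.22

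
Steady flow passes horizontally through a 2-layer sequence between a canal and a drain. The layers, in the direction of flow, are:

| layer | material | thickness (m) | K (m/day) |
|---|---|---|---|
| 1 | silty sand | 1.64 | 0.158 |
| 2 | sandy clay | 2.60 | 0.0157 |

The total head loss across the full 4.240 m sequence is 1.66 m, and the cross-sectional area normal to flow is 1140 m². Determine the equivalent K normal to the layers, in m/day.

0.0241

Flow is perpendicular to layering, so the layers act in series and the equivalent K is the thickness-weighted harmonic mean.
Total thickness L = 1.64 + 2.60 = 4.240 m.
Σ(b_i/K_i) = 1.64/0.158 + 2.60/0.0157 = 176.0 d.
K_eq = L / Σ(b_i/K_i) = 4.240 / 176.0 = 0.02409 m/day.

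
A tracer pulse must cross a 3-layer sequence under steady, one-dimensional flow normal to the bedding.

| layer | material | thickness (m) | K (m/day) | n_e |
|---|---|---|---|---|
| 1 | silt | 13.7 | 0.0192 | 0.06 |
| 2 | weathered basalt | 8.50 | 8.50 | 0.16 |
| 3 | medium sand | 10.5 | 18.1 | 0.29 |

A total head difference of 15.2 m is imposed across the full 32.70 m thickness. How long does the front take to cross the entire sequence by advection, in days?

With flow normal to the layers, continuity requires the same specific discharge q through every layer.
Σ(b_i/K_i) = 13.7/0.0192 + 8.50/8.50 + 10.5/18.1 = 715.1 d.
q = Δh / Σ(b_i/K_i) = 15.2 / 715.1 = 0.02126 m/day.
In each layer the seepage velocity is v_i = q/n_i, so the layer transit time is t_i = b_i·n_i / q:
  layer 1 (silt): t_1 = 13.7 × 0.06 / 0.02126 = 38.67 d
  layer 2 (weathered basalt): t_2 = 8.50 × 0.16 / 0.02126 = 63.98 d
  layer 3 (medium sand): t_3 = 10.5 × 0.29 / 0.02126 = 143.3 d
Total t = Σ t_i = 245.9 days.

246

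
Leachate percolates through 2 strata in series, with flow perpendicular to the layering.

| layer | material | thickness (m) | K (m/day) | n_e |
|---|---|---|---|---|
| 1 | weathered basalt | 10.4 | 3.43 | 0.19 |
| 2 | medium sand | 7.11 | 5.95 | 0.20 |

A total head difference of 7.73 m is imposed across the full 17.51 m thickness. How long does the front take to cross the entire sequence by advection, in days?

1.86

With flow normal to the layers, continuity requires the same specific discharge q through every layer.
Σ(b_i/K_i) = 10.4/3.43 + 7.11/5.95 = 4.227 d.
q = Δh / Σ(b_i/K_i) = 7.73 / 4.227 = 1.829 m/day.
In each layer the seepage velocity is v_i = q/n_i, so the layer transit time is t_i = b_i·n_i / q:
  layer 1 (weathered basalt): t_1 = 10.4 × 0.19 / 1.829 = 1.081 d
  layer 2 (medium sand): t_2 = 7.11 × 0.20 / 1.829 = 0.7776 d
Total t = Σ t_i = 1.858 days.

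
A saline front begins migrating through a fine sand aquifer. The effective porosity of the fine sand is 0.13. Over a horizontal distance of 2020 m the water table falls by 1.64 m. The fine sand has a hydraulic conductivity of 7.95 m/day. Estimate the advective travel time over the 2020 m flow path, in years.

111

Hydraulic gradient i = Δh / L = 1.64 / 2020 = 0.0008119.
Darcy flux q = K · i = 7.950 × 0.0008119 = 0.006454 m/day.
Seepage velocity v = q / n_e = 0.006454 / 0.13 = 0.04965 m/day.
Travel time t = L / v = 2020 / 0.04965 = 40685 days = 111.4 years.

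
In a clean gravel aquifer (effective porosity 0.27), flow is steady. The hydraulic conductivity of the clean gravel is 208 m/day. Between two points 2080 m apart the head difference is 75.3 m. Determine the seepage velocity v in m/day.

Hydraulic gradient i = Δh / L = 75.3 / 2080 = 0.03620.
Darcy flux q = K · i = 208.0 × 0.03620 = 7.530 m/day.
Seepage velocity v = q / n_e = 7.530 / 0.27 = 27.89 m/day.

27.9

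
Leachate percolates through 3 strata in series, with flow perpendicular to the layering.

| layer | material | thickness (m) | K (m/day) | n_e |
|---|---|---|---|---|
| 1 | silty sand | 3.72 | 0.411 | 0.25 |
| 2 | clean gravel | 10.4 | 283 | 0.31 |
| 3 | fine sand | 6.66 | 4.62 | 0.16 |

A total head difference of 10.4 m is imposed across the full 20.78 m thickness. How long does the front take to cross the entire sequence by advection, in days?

With flow normal to the layers, continuity requires the same specific discharge q through every layer.
Σ(b_i/K_i) = 3.72/0.411 + 10.4/283 + 6.66/4.62 = 10.53 d.
q = Δh / Σ(b_i/K_i) = 10.4 / 10.53 = 0.9877 m/day.
In each layer the seepage velocity is v_i = q/n_i, so the layer transit time is t_i = b_i·n_i / q:
  layer 1 (silty sand): t_1 = 3.72 × 0.25 / 0.9877 = 0.9416 d
  layer 2 (clean gravel): t_2 = 10.4 × 0.31 / 0.9877 = 3.264 d
  layer 3 (fine sand): t_3 = 6.66 × 0.16 / 0.9877 = 1.079 d
Total t = Σ t_i = 5.285 days.

5.28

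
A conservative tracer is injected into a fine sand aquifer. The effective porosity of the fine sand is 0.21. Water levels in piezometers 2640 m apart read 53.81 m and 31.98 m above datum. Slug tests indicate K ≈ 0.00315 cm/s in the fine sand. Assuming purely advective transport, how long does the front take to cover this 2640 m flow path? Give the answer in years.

67.4

Convert K: 0.00315 cm/s × 864 = 2.722 m/day.
Hydraulic gradient i = (53.81 − 31.98) / 2640 = 21.83 / 2640 = 0.008269.
Darcy flux q = K · i = 2.722 × 0.008269 = 0.02250 m/day.
Seepage velocity v = q / n_e = 0.02250 / 0.21 = 0.1072 m/day.
Travel time t = L / v = 2640 / 0.1072 = 24635 days = 67.45 years.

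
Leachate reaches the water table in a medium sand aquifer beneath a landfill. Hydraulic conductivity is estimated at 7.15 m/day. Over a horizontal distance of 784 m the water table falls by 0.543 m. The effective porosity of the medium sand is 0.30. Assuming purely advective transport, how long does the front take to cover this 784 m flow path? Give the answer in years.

130

Hydraulic gradient i = Δh / L = 0.543 / 784 = 0.0006926.
Darcy flux q = K · i = 7.150 × 0.0006926 = 0.004952 m/day.
Seepage velocity v = q / n_e = 0.004952 / 0.30 = 0.01651 m/day.
Travel time t = L / v = 784 / 0.01651 = 47495 days = 130.0 years.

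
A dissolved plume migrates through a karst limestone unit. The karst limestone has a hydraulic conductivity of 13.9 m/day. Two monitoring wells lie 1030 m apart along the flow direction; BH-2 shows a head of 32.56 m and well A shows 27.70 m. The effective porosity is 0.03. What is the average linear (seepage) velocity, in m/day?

2.19

Hydraulic gradient i = (32.56 − 27.70) / 1030 = 4.86 / 1030 = 0.004718.
Darcy flux q = K · i = 13.90 × 0.004718 = 0.06559 m/day.
Seepage velocity v = q / n_e = 0.06559 / 0.03 = 2.186 m/day.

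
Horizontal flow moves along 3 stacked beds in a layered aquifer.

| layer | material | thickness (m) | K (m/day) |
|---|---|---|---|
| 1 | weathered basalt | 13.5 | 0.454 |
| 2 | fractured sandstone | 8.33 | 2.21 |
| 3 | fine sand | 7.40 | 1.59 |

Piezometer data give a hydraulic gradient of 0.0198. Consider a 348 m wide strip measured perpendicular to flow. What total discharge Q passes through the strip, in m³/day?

Flow is parallel to layering, so each bed carries its own Darcy discharge and the transmissivities add.
Σ(K_i·b_i) = 0.454×13.5 + 2.21×8.33 + 1.59×7.40 = 36.30 m²/day.
Hydraulic gradient i = 0.0198.
Q = Σ(K_i·b_i) · W · i = 36.30 × 348 × 0.01980 = 250.2 m³/day.

250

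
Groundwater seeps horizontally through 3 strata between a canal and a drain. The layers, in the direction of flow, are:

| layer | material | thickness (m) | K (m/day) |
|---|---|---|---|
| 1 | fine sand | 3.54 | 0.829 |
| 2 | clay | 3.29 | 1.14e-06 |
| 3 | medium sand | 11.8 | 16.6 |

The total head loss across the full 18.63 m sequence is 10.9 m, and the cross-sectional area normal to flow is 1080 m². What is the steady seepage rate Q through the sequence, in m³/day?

0.00408

Flow is perpendicular to layering, so the layers act in series and the equivalent K is the thickness-weighted harmonic mean.
Total thickness L = 3.54 + 3.29 + 11.8 = 18.63 m.
Σ(b_i/K_i) = 3.54/0.829 + 3.29/1.14e-06 + 11.8/16.6 = 2.886e+06 d.
K_eq = L / Σ(b_i/K_i) = 18.63 / 2.886e+06 = 6.455e-06 m/day.
Q = K_eq · A · (Δh/L) = 6.455e-06 × 1080 × (10.9/18.63) = 0.004079 m³/day.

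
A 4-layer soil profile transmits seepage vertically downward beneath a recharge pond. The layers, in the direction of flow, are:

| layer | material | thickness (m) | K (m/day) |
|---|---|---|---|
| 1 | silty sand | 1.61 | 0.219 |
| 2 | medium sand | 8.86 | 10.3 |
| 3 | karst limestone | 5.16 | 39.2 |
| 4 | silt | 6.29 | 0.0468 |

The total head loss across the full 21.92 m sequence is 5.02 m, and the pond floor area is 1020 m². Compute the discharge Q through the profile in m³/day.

Flow is perpendicular to layering, so the layers act in series and the equivalent K is the thickness-weighted harmonic mean.
Total thickness L = 1.61 + 8.86 + 5.16 + 6.29 = 21.92 m.
Σ(b_i/K_i) = 1.61/0.219 + 8.86/10.3 + 5.16/39.2 + 6.29/0.0468 = 142.7 d.
K_eq = L / Σ(b_i/K_i) = 21.92 / 142.7 = 0.1536 m/day.
Q = K_eq · A · (Δh/L) = 0.1536 × 1020 × (5.02/21.92) = 35.87 m³/day.

35.9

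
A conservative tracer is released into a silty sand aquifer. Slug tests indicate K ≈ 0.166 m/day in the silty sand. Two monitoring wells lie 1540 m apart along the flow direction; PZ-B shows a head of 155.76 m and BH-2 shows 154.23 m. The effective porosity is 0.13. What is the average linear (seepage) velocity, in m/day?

0.00127

Hydraulic gradient i = (155.76 − 154.23) / 1540 = 1.53 / 1540 = 0.0009935.
Darcy flux q = K · i = 0.1660 × 0.0009935 = 0.0001649 m/day.
Seepage velocity v = q / n_e = 0.0001649 / 0.13 = 0.001269 m/day.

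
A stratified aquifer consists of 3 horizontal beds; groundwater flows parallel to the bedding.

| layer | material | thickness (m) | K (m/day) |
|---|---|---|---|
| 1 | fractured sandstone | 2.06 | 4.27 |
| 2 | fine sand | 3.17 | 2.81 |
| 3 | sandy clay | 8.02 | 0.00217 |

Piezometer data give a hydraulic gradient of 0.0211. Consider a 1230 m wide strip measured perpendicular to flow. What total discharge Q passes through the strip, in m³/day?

460

Flow is parallel to layering, so each bed carries its own Darcy discharge and the transmissivities add.
Σ(K_i·b_i) = 4.27×2.06 + 2.81×3.17 + 0.00217×8.02 = 17.72 m²/day.
Hydraulic gradient i = 0.0211.
Q = Σ(K_i·b_i) · W · i = 17.72 × 1230 × 0.02110 = 459.9 m³/day.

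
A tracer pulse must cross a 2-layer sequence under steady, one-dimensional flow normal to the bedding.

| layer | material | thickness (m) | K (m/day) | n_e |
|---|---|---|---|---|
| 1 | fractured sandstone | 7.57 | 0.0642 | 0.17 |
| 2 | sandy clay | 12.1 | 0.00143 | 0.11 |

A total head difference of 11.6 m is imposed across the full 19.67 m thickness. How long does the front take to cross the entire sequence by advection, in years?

5.30

With flow normal to the layers, continuity requires the same specific discharge q through every layer.
Σ(b_i/K_i) = 7.57/0.0642 + 12.1/0.00143 = 8579 d.
q = Δh / Σ(b_i/K_i) = 11.6 / 8579 = 0.001352 m/day.
In each layer the seepage velocity is v_i = q/n_i, so the layer transit time is t_i = b_i·n_i / q:
  layer 1 (fractured sandstone): t_1 = 7.57 × 0.17 / 0.001352 = 951.8 d
  layer 2 (sandy clay): t_2 = 12.1 × 0.11 / 0.001352 = 984.4 d
Total t = Σ t_i = 1936 days = 5.301 years.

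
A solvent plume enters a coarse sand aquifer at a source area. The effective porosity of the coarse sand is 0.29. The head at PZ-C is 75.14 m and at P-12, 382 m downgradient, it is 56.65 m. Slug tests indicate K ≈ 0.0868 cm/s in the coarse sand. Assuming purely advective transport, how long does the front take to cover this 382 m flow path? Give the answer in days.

Convert K: 0.0868 cm/s × 864 = 75.00 m/day.
Hydraulic gradient i = (75.14 − 56.65) / 382 = 18.49 / 382 = 0.04840.
Darcy flux q = K · i = 75.00 × 0.04840 = 3.630 m/day.
Seepage velocity v = q / n_e = 3.630 / 0.29 = 12.52 m/day.
Travel time t = L / v = 382 / 12.52 = 30.52 days.

30.5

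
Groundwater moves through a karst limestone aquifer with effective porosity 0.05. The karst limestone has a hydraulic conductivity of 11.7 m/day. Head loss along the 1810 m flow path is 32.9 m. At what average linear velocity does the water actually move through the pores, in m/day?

Hydraulic gradient i = Δh / L = 32.9 / 1810 = 0.01818.
Darcy flux q = K · i = 11.70 × 0.01818 = 0.2127 m/day.
Seepage velocity v = q / n_e = 0.2127 / 0.05 = 4.253 m/day.

4.25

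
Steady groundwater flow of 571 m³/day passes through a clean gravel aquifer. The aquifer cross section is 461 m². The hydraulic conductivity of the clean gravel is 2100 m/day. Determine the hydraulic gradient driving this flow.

0.000590

From Q = K·A·i, i = Q / (K·A) = 571 / (2100 × 461.0) = 0.0005898.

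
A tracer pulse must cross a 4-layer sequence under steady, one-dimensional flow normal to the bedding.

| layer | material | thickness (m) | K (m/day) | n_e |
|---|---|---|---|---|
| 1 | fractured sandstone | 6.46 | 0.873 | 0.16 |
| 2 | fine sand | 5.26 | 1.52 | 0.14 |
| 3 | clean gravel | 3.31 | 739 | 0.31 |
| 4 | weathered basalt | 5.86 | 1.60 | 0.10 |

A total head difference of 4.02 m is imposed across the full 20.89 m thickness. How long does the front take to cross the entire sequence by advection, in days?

12.2

With flow normal to the layers, continuity requires the same specific discharge q through every layer.
Σ(b_i/K_i) = 6.46/0.873 + 5.26/1.52 + 3.31/739 + 5.86/1.60 = 14.53 d.
q = Δh / Σ(b_i/K_i) = 4.02 / 14.53 = 0.2767 m/day.
In each layer the seepage velocity is v_i = q/n_i, so the layer transit time is t_i = b_i·n_i / q:
  layer 1 (fractured sandstone): t_1 = 6.46 × 0.16 / 0.2767 = 3.735 d
  layer 2 (fine sand): t_2 = 5.26 × 0.14 / 0.2767 = 2.661 d
  layer 3 (clean gravel): t_3 = 3.31 × 0.31 / 0.2767 = 3.708 d
  layer 4 (weathered basalt): t_4 = 5.86 × 0.10 / 0.2767 = 2.118 d
Total t = Σ t_i = 12.22 days.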